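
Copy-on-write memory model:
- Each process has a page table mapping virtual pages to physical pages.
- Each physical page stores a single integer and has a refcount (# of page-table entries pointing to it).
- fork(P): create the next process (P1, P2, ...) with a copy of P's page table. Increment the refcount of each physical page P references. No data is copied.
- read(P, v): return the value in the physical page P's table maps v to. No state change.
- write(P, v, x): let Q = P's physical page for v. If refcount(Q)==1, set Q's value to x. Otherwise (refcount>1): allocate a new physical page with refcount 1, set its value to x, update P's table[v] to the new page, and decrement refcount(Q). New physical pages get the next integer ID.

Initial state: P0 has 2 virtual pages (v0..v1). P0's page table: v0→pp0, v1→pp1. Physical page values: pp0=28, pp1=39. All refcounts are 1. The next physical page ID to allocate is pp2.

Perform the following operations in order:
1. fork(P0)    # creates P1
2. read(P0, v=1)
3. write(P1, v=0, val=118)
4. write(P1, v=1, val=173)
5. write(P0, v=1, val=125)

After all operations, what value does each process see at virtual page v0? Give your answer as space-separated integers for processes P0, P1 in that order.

Op 1: fork(P0) -> P1. 2 ppages; refcounts: pp0:2 pp1:2
Op 2: read(P0, v1) -> 39. No state change.
Op 3: write(P1, v0, 118). refcount(pp0)=2>1 -> COPY to pp2. 3 ppages; refcounts: pp0:1 pp1:2 pp2:1
Op 4: write(P1, v1, 173). refcount(pp1)=2>1 -> COPY to pp3. 4 ppages; refcounts: pp0:1 pp1:1 pp2:1 pp3:1
Op 5: write(P0, v1, 125). refcount(pp1)=1 -> write in place. 4 ppages; refcounts: pp0:1 pp1:1 pp2:1 pp3:1
P0: v0 -> pp0 = 28
P1: v0 -> pp2 = 118

Answer: 28 118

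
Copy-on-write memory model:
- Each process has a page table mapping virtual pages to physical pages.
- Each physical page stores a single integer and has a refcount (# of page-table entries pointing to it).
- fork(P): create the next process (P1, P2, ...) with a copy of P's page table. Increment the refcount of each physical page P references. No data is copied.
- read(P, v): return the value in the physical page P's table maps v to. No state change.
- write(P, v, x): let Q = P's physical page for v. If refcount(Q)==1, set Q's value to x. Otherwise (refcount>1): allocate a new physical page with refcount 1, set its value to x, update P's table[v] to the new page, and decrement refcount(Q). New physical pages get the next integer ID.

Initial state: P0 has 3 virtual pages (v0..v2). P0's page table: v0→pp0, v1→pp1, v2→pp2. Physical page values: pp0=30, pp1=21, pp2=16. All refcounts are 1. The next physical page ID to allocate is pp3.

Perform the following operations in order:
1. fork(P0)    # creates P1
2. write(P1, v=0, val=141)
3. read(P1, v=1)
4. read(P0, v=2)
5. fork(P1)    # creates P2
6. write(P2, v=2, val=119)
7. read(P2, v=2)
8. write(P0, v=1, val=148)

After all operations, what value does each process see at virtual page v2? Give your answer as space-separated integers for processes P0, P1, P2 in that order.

Answer: 16 16 119

Derivation:
Op 1: fork(P0) -> P1. 3 ppages; refcounts: pp0:2 pp1:2 pp2:2
Op 2: write(P1, v0, 141). refcount(pp0)=2>1 -> COPY to pp3. 4 ppages; refcounts: pp0:1 pp1:2 pp2:2 pp3:1
Op 3: read(P1, v1) -> 21. No state change.
Op 4: read(P0, v2) -> 16. No state change.
Op 5: fork(P1) -> P2. 4 ppages; refcounts: pp0:1 pp1:3 pp2:3 pp3:2
Op 6: write(P2, v2, 119). refcount(pp2)=3>1 -> COPY to pp4. 5 ppages; refcounts: pp0:1 pp1:3 pp2:2 pp3:2 pp4:1
Op 7: read(P2, v2) -> 119. No state change.
Op 8: write(P0, v1, 148). refcount(pp1)=3>1 -> COPY to pp5. 6 ppages; refcounts: pp0:1 pp1:2 pp2:2 pp3:2 pp4:1 pp5:1
P0: v2 -> pp2 = 16
P1: v2 -> pp2 = 16
P2: v2 -> pp4 = 119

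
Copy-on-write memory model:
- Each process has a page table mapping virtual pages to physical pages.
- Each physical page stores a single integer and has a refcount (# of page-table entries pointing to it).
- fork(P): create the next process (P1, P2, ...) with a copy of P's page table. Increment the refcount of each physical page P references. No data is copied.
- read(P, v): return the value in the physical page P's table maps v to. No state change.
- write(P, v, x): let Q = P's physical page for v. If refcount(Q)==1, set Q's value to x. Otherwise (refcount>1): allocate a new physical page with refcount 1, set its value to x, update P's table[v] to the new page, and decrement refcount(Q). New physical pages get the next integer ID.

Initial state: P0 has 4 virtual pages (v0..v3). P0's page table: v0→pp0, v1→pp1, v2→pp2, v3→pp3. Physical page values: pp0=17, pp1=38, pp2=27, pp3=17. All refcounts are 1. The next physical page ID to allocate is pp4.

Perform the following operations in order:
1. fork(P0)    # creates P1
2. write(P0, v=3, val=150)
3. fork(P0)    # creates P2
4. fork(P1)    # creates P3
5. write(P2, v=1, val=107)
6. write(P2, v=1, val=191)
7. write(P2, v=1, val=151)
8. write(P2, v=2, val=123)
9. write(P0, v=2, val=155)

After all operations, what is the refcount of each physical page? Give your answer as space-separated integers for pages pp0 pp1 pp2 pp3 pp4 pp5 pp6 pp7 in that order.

Answer: 4 3 2 2 2 1 1 1

Derivation:
Op 1: fork(P0) -> P1. 4 ppages; refcounts: pp0:2 pp1:2 pp2:2 pp3:2
Op 2: write(P0, v3, 150). refcount(pp3)=2>1 -> COPY to pp4. 5 ppages; refcounts: pp0:2 pp1:2 pp2:2 pp3:1 pp4:1
Op 3: fork(P0) -> P2. 5 ppages; refcounts: pp0:3 pp1:3 pp2:3 pp3:1 pp4:2
Op 4: fork(P1) -> P3. 5 ppages; refcounts: pp0:4 pp1:4 pp2:4 pp3:2 pp4:2
Op 5: write(P2, v1, 107). refcount(pp1)=4>1 -> COPY to pp5. 6 ppages; refcounts: pp0:4 pp1:3 pp2:4 pp3:2 pp4:2 pp5:1
Op 6: write(P2, v1, 191). refcount(pp5)=1 -> write in place. 6 ppages; refcounts: pp0:4 pp1:3 pp2:4 pp3:2 pp4:2 pp5:1
Op 7: write(P2, v1, 151). refcount(pp5)=1 -> write in place. 6 ppages; refcounts: pp0:4 pp1:3 pp2:4 pp3:2 pp4:2 pp5:1
Op 8: write(P2, v2, 123). refcount(pp2)=4>1 -> COPY to pp6. 7 ppages; refcounts: pp0:4 pp1:3 pp2:3 pp3:2 pp4:2 pp5:1 pp6:1
Op 9: write(P0, v2, 155). refcount(pp2)=3>1 -> COPY to pp7. 8 ppages; refcounts: pp0:4 pp1:3 pp2:2 pp3:2 pp4:2 pp5:1 pp6:1 pp7:1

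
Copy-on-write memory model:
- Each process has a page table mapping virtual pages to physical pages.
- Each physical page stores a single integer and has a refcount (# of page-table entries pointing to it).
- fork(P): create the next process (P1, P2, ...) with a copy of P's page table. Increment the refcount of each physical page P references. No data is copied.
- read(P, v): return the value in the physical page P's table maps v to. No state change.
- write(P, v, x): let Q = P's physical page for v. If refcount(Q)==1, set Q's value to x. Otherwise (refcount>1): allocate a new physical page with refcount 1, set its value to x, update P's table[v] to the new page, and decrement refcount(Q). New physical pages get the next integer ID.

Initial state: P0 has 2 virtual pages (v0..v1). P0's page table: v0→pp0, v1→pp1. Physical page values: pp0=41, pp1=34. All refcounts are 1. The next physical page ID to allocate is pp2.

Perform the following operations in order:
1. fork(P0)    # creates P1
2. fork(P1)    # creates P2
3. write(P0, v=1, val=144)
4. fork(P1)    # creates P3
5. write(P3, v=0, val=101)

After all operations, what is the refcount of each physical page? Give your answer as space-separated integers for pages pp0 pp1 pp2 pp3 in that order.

Answer: 3 3 1 1

Derivation:
Op 1: fork(P0) -> P1. 2 ppages; refcounts: pp0:2 pp1:2
Op 2: fork(P1) -> P2. 2 ppages; refcounts: pp0:3 pp1:3
Op 3: write(P0, v1, 144). refcount(pp1)=3>1 -> COPY to pp2. 3 ppages; refcounts: pp0:3 pp1:2 pp2:1
Op 4: fork(P1) -> P3. 3 ppages; refcounts: pp0:4 pp1:3 pp2:1
Op 5: write(P3, v0, 101). refcount(pp0)=4>1 -> COPY to pp3. 4 ppages; refcounts: pp0:3 pp1:3 pp2:1 pp3:1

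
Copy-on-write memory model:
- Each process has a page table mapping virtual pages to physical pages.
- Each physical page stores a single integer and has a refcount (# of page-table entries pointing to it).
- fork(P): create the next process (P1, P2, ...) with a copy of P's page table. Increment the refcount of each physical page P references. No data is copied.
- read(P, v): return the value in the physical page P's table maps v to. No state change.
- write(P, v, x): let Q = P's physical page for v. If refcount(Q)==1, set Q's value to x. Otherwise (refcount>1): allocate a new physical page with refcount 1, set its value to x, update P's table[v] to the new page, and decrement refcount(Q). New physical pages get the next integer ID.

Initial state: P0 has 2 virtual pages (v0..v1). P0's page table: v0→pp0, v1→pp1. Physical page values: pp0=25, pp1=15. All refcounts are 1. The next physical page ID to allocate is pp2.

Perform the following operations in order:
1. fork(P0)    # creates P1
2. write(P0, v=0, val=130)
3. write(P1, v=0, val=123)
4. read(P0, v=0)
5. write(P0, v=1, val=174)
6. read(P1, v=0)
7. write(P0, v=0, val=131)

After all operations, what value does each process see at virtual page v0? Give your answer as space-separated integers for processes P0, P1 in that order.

Answer: 131 123

Derivation:
Op 1: fork(P0) -> P1. 2 ppages; refcounts: pp0:2 pp1:2
Op 2: write(P0, v0, 130). refcount(pp0)=2>1 -> COPY to pp2. 3 ppages; refcounts: pp0:1 pp1:2 pp2:1
Op 3: write(P1, v0, 123). refcount(pp0)=1 -> write in place. 3 ppages; refcounts: pp0:1 pp1:2 pp2:1
Op 4: read(P0, v0) -> 130. No state change.
Op 5: write(P0, v1, 174). refcount(pp1)=2>1 -> COPY to pp3. 4 ppages; refcounts: pp0:1 pp1:1 pp2:1 pp3:1
Op 6: read(P1, v0) -> 123. No state change.
Op 7: write(P0, v0, 131). refcount(pp2)=1 -> write in place. 4 ppages; refcounts: pp0:1 pp1:1 pp2:1 pp3:1
P0: v0 -> pp2 = 131
P1: v0 -> pp0 = 123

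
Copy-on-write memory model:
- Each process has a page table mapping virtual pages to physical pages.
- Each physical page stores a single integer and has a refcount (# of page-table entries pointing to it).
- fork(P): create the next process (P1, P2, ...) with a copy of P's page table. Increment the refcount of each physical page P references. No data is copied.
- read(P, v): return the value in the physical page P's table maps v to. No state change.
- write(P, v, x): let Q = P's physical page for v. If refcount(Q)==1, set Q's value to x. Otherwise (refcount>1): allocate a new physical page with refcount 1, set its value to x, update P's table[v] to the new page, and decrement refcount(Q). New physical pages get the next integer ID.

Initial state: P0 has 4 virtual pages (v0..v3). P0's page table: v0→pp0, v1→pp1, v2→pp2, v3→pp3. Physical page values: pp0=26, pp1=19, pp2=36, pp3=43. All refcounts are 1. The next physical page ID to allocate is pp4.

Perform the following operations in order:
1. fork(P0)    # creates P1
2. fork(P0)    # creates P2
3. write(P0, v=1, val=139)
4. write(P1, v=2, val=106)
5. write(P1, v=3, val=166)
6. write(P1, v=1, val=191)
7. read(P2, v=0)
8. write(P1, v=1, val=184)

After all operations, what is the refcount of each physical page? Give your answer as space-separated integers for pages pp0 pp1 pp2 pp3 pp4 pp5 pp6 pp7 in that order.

Op 1: fork(P0) -> P1. 4 ppages; refcounts: pp0:2 pp1:2 pp2:2 pp3:2
Op 2: fork(P0) -> P2. 4 ppages; refcounts: pp0:3 pp1:3 pp2:3 pp3:3
Op 3: write(P0, v1, 139). refcount(pp1)=3>1 -> COPY to pp4. 5 ppages; refcounts: pp0:3 pp1:2 pp2:3 pp3:3 pp4:1
Op 4: write(P1, v2, 106). refcount(pp2)=3>1 -> COPY to pp5. 6 ppages; refcounts: pp0:3 pp1:2 pp2:2 pp3:3 pp4:1 pp5:1
Op 5: write(P1, v3, 166). refcount(pp3)=3>1 -> COPY to pp6. 7 ppages; refcounts: pp0:3 pp1:2 pp2:2 pp3:2 pp4:1 pp5:1 pp6:1
Op 6: write(P1, v1, 191). refcount(pp1)=2>1 -> COPY to pp7. 8 ppages; refcounts: pp0:3 pp1:1 pp2:2 pp3:2 pp4:1 pp5:1 pp6:1 pp7:1
Op 7: read(P2, v0) -> 26. No state change.
Op 8: write(P1, v1, 184). refcount(pp7)=1 -> write in place. 8 ppages; refcounts: pp0:3 pp1:1 pp2:2 pp3:2 pp4:1 pp5:1 pp6:1 pp7:1

Answer: 3 1 2 2 1 1 1 1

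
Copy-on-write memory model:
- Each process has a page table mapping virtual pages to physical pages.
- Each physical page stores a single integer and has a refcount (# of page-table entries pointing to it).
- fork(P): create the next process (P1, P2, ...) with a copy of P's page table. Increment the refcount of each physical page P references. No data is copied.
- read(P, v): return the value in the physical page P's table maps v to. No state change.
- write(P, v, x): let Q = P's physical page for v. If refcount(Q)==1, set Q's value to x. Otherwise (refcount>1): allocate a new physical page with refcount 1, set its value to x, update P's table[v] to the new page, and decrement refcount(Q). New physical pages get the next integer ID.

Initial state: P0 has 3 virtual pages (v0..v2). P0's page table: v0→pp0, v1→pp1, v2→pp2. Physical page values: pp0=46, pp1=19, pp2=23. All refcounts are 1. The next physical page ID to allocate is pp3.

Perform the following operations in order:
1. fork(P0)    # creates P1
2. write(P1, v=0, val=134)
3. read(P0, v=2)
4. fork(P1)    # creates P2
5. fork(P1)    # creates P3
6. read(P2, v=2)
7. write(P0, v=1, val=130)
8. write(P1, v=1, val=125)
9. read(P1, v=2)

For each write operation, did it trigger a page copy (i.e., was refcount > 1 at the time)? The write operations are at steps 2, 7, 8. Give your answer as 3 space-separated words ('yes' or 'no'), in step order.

Op 1: fork(P0) -> P1. 3 ppages; refcounts: pp0:2 pp1:2 pp2:2
Op 2: write(P1, v0, 134). refcount(pp0)=2>1 -> COPY to pp3. 4 ppages; refcounts: pp0:1 pp1:2 pp2:2 pp3:1
Op 3: read(P0, v2) -> 23. No state change.
Op 4: fork(P1) -> P2. 4 ppages; refcounts: pp0:1 pp1:3 pp2:3 pp3:2
Op 5: fork(P1) -> P3. 4 ppages; refcounts: pp0:1 pp1:4 pp2:4 pp3:3
Op 6: read(P2, v2) -> 23. No state change.
Op 7: write(P0, v1, 130). refcount(pp1)=4>1 -> COPY to pp4. 5 ppages; refcounts: pp0:1 pp1:3 pp2:4 pp3:3 pp4:1
Op 8: write(P1, v1, 125). refcount(pp1)=3>1 -> COPY to pp5. 6 ppages; refcounts: pp0:1 pp1:2 pp2:4 pp3:3 pp4:1 pp5:1
Op 9: read(P1, v2) -> 23. No state change.

yes yes yes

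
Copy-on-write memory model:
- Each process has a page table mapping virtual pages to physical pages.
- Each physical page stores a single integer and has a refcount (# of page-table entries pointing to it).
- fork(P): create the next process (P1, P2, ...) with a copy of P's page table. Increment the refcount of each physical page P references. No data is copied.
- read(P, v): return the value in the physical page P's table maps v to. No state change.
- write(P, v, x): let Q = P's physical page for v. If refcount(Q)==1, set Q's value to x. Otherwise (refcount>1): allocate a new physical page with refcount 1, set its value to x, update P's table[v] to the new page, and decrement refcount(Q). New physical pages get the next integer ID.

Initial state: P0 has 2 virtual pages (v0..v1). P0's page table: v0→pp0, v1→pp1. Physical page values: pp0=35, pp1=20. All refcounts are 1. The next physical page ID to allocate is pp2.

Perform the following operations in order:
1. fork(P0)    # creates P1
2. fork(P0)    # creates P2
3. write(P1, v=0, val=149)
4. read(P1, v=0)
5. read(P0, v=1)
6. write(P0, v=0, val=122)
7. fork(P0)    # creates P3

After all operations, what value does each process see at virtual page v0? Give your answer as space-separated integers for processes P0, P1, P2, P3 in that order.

Answer: 122 149 35 122

Derivation:
Op 1: fork(P0) -> P1. 2 ppages; refcounts: pp0:2 pp1:2
Op 2: fork(P0) -> P2. 2 ppages; refcounts: pp0:3 pp1:3
Op 3: write(P1, v0, 149). refcount(pp0)=3>1 -> COPY to pp2. 3 ppages; refcounts: pp0:2 pp1:3 pp2:1
Op 4: read(P1, v0) -> 149. No state change.
Op 5: read(P0, v1) -> 20. No state change.
Op 6: write(P0, v0, 122). refcount(pp0)=2>1 -> COPY to pp3. 4 ppages; refcounts: pp0:1 pp1:3 pp2:1 pp3:1
Op 7: fork(P0) -> P3. 4 ppages; refcounts: pp0:1 pp1:4 pp2:1 pp3:2
P0: v0 -> pp3 = 122
P1: v0 -> pp2 = 149
P2: v0 -> pp0 = 35
P3: v0 -> pp3 = 122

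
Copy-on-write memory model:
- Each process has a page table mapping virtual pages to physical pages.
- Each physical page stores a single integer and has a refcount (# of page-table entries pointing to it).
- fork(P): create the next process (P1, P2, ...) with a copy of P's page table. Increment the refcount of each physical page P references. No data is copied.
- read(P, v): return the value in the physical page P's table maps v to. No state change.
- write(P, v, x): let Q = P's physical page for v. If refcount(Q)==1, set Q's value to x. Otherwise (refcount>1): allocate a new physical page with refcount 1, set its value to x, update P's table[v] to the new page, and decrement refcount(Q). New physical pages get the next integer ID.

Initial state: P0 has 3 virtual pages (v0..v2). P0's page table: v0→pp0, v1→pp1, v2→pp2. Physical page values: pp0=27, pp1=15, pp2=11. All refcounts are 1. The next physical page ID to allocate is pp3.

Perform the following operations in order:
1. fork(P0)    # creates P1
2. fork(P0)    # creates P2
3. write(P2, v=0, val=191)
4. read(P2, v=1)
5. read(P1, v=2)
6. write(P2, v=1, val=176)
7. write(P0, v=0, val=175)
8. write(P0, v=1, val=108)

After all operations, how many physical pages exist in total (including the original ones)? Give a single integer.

Answer: 7

Derivation:
Op 1: fork(P0) -> P1. 3 ppages; refcounts: pp0:2 pp1:2 pp2:2
Op 2: fork(P0) -> P2. 3 ppages; refcounts: pp0:3 pp1:3 pp2:3
Op 3: write(P2, v0, 191). refcount(pp0)=3>1 -> COPY to pp3. 4 ppages; refcounts: pp0:2 pp1:3 pp2:3 pp3:1
Op 4: read(P2, v1) -> 15. No state change.
Op 5: read(P1, v2) -> 11. No state change.
Op 6: write(P2, v1, 176). refcount(pp1)=3>1 -> COPY to pp4. 5 ppages; refcounts: pp0:2 pp1:2 pp2:3 pp3:1 pp4:1
Op 7: write(P0, v0, 175). refcount(pp0)=2>1 -> COPY to pp5. 6 ppages; refcounts: pp0:1 pp1:2 pp2:3 pp3:1 pp4:1 pp5:1
Op 8: write(P0, v1, 108). refcount(pp1)=2>1 -> COPY to pp6. 7 ppages; refcounts: pp0:1 pp1:1 pp2:3 pp3:1 pp4:1 pp5:1 pp6:1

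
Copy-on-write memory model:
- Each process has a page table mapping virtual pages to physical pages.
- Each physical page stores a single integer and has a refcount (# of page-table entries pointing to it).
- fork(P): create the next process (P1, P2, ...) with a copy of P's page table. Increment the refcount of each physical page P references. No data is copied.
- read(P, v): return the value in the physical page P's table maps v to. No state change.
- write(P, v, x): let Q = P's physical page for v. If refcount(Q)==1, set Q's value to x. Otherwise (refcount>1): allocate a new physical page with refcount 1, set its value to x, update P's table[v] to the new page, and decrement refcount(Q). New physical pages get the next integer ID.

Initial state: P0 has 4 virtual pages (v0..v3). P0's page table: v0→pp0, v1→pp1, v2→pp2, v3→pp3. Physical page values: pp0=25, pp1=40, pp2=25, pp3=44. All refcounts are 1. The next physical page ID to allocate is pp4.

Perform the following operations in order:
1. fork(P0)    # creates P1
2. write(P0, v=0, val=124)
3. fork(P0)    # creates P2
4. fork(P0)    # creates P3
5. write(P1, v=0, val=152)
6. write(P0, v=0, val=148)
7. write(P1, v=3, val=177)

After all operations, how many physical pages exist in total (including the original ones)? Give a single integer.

Op 1: fork(P0) -> P1. 4 ppages; refcounts: pp0:2 pp1:2 pp2:2 pp3:2
Op 2: write(P0, v0, 124). refcount(pp0)=2>1 -> COPY to pp4. 5 ppages; refcounts: pp0:1 pp1:2 pp2:2 pp3:2 pp4:1
Op 3: fork(P0) -> P2. 5 ppages; refcounts: pp0:1 pp1:3 pp2:3 pp3:3 pp4:2
Op 4: fork(P0) -> P3. 5 ppages; refcounts: pp0:1 pp1:4 pp2:4 pp3:4 pp4:3
Op 5: write(P1, v0, 152). refcount(pp0)=1 -> write in place. 5 ppages; refcounts: pp0:1 pp1:4 pp2:4 pp3:4 pp4:3
Op 6: write(P0, v0, 148). refcount(pp4)=3>1 -> COPY to pp5. 6 ppages; refcounts: pp0:1 pp1:4 pp2:4 pp3:4 pp4:2 pp5:1
Op 7: write(P1, v3, 177). refcount(pp3)=4>1 -> COPY to pp6. 7 ppages; refcounts: pp0:1 pp1:4 pp2:4 pp3:3 pp4:2 pp5:1 pp6:1

Answer: 7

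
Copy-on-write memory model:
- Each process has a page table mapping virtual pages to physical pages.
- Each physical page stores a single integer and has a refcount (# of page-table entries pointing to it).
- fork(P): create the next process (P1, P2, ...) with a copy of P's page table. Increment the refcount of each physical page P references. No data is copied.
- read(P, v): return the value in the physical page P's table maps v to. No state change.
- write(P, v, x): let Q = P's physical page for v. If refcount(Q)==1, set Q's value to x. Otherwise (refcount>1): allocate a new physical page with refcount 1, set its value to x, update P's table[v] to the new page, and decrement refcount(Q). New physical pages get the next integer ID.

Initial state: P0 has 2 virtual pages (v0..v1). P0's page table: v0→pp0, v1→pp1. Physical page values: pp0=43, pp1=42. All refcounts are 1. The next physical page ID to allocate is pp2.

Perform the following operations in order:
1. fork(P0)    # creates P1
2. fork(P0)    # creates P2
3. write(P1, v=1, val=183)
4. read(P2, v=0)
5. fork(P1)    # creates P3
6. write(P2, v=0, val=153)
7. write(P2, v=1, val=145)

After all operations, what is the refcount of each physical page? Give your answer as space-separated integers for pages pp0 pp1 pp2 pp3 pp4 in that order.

Op 1: fork(P0) -> P1. 2 ppages; refcounts: pp0:2 pp1:2
Op 2: fork(P0) -> P2. 2 ppages; refcounts: pp0:3 pp1:3
Op 3: write(P1, v1, 183). refcount(pp1)=3>1 -> COPY to pp2. 3 ppages; refcounts: pp0:3 pp1:2 pp2:1
Op 4: read(P2, v0) -> 43. No state change.
Op 5: fork(P1) -> P3. 3 ppages; refcounts: pp0:4 pp1:2 pp2:2
Op 6: write(P2, v0, 153). refcount(pp0)=4>1 -> COPY to pp3. 4 ppages; refcounts: pp0:3 pp1:2 pp2:2 pp3:1
Op 7: write(P2, v1, 145). refcount(pp1)=2>1 -> COPY to pp4. 5 ppages; refcounts: pp0:3 pp1:1 pp2:2 pp3:1 pp4:1

Answer: 3 1 2 1 1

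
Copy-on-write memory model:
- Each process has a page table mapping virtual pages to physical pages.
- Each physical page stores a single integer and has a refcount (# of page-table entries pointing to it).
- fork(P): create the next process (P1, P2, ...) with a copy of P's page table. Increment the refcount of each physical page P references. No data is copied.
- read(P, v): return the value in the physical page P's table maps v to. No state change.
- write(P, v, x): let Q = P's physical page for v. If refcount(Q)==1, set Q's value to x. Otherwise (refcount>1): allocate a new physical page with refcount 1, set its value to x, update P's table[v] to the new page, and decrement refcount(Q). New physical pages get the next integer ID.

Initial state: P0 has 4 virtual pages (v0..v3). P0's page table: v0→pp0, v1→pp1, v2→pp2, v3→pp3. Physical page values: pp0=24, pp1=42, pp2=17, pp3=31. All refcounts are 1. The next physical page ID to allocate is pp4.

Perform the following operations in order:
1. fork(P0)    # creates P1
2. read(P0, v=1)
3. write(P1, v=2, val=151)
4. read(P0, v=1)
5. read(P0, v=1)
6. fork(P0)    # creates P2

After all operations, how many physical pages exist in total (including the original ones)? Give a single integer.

Answer: 5

Derivation:
Op 1: fork(P0) -> P1. 4 ppages; refcounts: pp0:2 pp1:2 pp2:2 pp3:2
Op 2: read(P0, v1) -> 42. No state change.
Op 3: write(P1, v2, 151). refcount(pp2)=2>1 -> COPY to pp4. 5 ppages; refcounts: pp0:2 pp1:2 pp2:1 pp3:2 pp4:1
Op 4: read(P0, v1) -> 42. No state change.
Op 5: read(P0, v1) -> 42. No state change.
Op 6: fork(P0) -> P2. 5 ppages; refcounts: pp0:3 pp1:3 pp2:2 pp3:3 pp4:1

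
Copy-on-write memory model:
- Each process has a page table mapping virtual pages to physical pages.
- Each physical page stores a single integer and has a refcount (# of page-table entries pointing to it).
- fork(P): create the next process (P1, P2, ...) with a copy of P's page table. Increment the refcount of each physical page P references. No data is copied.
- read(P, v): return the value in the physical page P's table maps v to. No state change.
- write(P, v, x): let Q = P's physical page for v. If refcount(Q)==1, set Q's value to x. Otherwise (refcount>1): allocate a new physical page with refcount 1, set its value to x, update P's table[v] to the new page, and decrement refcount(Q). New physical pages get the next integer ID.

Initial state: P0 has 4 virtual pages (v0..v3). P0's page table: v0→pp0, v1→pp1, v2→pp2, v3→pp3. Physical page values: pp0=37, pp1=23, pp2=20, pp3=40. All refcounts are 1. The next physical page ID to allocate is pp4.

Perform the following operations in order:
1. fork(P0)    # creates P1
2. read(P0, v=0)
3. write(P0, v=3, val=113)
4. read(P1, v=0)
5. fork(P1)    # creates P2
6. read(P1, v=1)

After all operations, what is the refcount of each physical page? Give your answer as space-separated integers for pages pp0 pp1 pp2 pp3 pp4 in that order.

Op 1: fork(P0) -> P1. 4 ppages; refcounts: pp0:2 pp1:2 pp2:2 pp3:2
Op 2: read(P0, v0) -> 37. No state change.
Op 3: write(P0, v3, 113). refcount(pp3)=2>1 -> COPY to pp4. 5 ppages; refcounts: pp0:2 pp1:2 pp2:2 pp3:1 pp4:1
Op 4: read(P1, v0) -> 37. No state change.
Op 5: fork(P1) -> P2. 5 ppages; refcounts: pp0:3 pp1:3 pp2:3 pp3:2 pp4:1
Op 6: read(P1, v1) -> 23. No state change.

Answer: 3 3 3 2 1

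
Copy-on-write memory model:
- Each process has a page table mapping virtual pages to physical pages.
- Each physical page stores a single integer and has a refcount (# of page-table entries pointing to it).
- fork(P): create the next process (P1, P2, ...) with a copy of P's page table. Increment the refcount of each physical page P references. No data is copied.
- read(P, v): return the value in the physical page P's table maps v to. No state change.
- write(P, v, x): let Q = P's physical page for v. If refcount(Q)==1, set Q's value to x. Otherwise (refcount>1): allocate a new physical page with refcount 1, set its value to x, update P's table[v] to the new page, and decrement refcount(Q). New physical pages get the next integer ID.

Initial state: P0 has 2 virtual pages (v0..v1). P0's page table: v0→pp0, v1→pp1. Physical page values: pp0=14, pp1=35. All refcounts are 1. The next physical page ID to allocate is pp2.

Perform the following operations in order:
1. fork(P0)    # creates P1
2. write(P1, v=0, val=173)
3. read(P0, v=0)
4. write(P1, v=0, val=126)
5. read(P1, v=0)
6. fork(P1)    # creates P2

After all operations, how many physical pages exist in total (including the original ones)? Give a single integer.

Op 1: fork(P0) -> P1. 2 ppages; refcounts: pp0:2 pp1:2
Op 2: write(P1, v0, 173). refcount(pp0)=2>1 -> COPY to pp2. 3 ppages; refcounts: pp0:1 pp1:2 pp2:1
Op 3: read(P0, v0) -> 14. No state change.
Op 4: write(P1, v0, 126). refcount(pp2)=1 -> write in place. 3 ppages; refcounts: pp0:1 pp1:2 pp2:1
Op 5: read(P1, v0) -> 126. No state change.
Op 6: fork(P1) -> P2. 3 ppages; refcounts: pp0:1 pp1:3 pp2:2

Answer: 3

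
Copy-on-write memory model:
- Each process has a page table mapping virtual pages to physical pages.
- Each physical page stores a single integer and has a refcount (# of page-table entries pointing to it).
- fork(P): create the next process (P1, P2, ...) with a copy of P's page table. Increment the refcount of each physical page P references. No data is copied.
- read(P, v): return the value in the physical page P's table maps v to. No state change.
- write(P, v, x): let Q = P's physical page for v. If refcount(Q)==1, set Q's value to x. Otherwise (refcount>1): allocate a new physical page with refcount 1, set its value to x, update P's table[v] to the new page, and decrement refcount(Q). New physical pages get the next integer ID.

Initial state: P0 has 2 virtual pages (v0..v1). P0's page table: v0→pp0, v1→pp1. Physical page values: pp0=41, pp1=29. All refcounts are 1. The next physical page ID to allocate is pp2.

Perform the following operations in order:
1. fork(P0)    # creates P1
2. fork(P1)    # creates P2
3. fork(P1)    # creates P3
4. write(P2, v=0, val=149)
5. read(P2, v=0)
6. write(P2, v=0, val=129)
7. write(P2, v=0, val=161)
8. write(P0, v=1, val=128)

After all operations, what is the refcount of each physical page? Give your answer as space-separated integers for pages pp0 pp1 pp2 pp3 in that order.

Answer: 3 3 1 1

Derivation:
Op 1: fork(P0) -> P1. 2 ppages; refcounts: pp0:2 pp1:2
Op 2: fork(P1) -> P2. 2 ppages; refcounts: pp0:3 pp1:3
Op 3: fork(P1) -> P3. 2 ppages; refcounts: pp0:4 pp1:4
Op 4: write(P2, v0, 149). refcount(pp0)=4>1 -> COPY to pp2. 3 ppages; refcounts: pp0:3 pp1:4 pp2:1
Op 5: read(P2, v0) -> 149. No state change.
Op 6: write(P2, v0, 129). refcount(pp2)=1 -> write in place. 3 ppages; refcounts: pp0:3 pp1:4 pp2:1
Op 7: write(P2, v0, 161). refcount(pp2)=1 -> write in place. 3 ppages; refcounts: pp0:3 pp1:4 pp2:1
Op 8: write(P0, v1, 128). refcount(pp1)=4>1 -> COPY to pp3. 4 ppages; refcounts: pp0:3 pp1:3 pp2:1 pp3:1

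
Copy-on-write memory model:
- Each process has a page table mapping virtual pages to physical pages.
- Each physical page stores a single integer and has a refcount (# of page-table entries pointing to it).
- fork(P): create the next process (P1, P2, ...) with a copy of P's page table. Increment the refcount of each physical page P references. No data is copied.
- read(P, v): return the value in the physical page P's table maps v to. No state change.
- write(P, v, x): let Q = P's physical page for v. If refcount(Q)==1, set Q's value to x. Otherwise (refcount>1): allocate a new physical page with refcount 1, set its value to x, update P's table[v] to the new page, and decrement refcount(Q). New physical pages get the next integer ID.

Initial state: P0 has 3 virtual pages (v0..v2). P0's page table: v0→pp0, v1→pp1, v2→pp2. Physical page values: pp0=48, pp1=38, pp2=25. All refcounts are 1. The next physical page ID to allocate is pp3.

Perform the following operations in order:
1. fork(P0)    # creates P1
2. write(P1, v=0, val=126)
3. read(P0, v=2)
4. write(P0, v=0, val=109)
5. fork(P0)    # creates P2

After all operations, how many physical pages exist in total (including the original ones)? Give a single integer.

Op 1: fork(P0) -> P1. 3 ppages; refcounts: pp0:2 pp1:2 pp2:2
Op 2: write(P1, v0, 126). refcount(pp0)=2>1 -> COPY to pp3. 4 ppages; refcounts: pp0:1 pp1:2 pp2:2 pp3:1
Op 3: read(P0, v2) -> 25. No state change.
Op 4: write(P0, v0, 109). refcount(pp0)=1 -> write in place. 4 ppages; refcounts: pp0:1 pp1:2 pp2:2 pp3:1
Op 5: fork(P0) -> P2. 4 ppages; refcounts: pp0:2 pp1:3 pp2:3 pp3:1

Answer: 4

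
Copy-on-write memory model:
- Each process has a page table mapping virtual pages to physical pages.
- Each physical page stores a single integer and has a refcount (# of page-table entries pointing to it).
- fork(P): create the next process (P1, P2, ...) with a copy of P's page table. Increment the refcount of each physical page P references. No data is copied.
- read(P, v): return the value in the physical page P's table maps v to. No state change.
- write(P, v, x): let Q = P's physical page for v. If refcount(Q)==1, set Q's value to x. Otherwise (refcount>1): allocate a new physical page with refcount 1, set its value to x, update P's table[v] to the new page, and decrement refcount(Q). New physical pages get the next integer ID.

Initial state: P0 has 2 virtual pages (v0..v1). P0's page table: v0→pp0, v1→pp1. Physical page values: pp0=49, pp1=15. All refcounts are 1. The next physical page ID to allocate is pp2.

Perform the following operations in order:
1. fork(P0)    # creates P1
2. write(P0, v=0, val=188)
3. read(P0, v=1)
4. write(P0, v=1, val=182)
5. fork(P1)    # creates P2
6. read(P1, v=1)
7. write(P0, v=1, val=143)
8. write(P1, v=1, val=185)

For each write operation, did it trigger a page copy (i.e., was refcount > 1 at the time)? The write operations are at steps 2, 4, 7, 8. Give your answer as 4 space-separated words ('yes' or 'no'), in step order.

Op 1: fork(P0) -> P1. 2 ppages; refcounts: pp0:2 pp1:2
Op 2: write(P0, v0, 188). refcount(pp0)=2>1 -> COPY to pp2. 3 ppages; refcounts: pp0:1 pp1:2 pp2:1
Op 3: read(P0, v1) -> 15. No state change.
Op 4: write(P0, v1, 182). refcount(pp1)=2>1 -> COPY to pp3. 4 ppages; refcounts: pp0:1 pp1:1 pp2:1 pp3:1
Op 5: fork(P1) -> P2. 4 ppages; refcounts: pp0:2 pp1:2 pp2:1 pp3:1
Op 6: read(P1, v1) -> 15. No state change.
Op 7: write(P0, v1, 143). refcount(pp3)=1 -> write in place. 4 ppages; refcounts: pp0:2 pp1:2 pp2:1 pp3:1
Op 8: write(P1, v1, 185). refcount(pp1)=2>1 -> COPY to pp4. 5 ppages; refcounts: pp0:2 pp1:1 pp2:1 pp3:1 pp4:1

yes yes no yes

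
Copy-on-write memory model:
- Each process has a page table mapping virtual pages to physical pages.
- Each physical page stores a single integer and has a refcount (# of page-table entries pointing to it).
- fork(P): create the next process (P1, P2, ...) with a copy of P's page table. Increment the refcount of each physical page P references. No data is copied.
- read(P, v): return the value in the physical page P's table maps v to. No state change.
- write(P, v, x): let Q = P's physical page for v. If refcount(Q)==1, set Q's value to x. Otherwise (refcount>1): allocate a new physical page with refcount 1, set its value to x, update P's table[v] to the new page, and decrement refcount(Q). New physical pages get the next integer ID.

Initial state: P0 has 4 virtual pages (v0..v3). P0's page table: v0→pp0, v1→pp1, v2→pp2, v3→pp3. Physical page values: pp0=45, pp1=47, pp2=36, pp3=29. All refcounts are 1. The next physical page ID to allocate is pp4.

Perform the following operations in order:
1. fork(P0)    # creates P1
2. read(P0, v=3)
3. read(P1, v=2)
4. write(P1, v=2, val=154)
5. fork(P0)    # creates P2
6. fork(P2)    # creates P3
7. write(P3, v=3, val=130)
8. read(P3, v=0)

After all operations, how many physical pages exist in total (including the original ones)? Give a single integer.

Answer: 6

Derivation:
Op 1: fork(P0) -> P1. 4 ppages; refcounts: pp0:2 pp1:2 pp2:2 pp3:2
Op 2: read(P0, v3) -> 29. No state change.
Op 3: read(P1, v2) -> 36. No state change.
Op 4: write(P1, v2, 154). refcount(pp2)=2>1 -> COPY to pp4. 5 ppages; refcounts: pp0:2 pp1:2 pp2:1 pp3:2 pp4:1
Op 5: fork(P0) -> P2. 5 ppages; refcounts: pp0:3 pp1:3 pp2:2 pp3:3 pp4:1
Op 6: fork(P2) -> P3. 5 ppages; refcounts: pp0:4 pp1:4 pp2:3 pp3:4 pp4:1
Op 7: write(P3, v3, 130). refcount(pp3)=4>1 -> COPY to pp5. 6 ppages; refcounts: pp0:4 pp1:4 pp2:3 pp3:3 pp4:1 pp5:1
Op 8: read(P3, v0) -> 45. No state change.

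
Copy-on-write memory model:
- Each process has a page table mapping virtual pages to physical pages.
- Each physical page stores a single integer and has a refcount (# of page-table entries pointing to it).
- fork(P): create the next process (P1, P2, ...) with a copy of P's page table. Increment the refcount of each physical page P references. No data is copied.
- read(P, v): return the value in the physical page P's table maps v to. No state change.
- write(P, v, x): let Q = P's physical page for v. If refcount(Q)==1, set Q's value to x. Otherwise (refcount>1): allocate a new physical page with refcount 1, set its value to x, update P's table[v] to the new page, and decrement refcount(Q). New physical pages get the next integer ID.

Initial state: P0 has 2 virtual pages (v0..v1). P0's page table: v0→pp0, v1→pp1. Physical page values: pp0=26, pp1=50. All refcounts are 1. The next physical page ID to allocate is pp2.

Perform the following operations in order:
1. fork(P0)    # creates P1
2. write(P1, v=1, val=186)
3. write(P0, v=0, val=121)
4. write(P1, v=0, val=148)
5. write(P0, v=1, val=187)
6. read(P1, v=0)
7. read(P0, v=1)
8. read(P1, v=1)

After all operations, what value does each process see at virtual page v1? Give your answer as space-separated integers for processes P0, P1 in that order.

Answer: 187 186

Derivation:
Op 1: fork(P0) -> P1. 2 ppages; refcounts: pp0:2 pp1:2
Op 2: write(P1, v1, 186). refcount(pp1)=2>1 -> COPY to pp2. 3 ppages; refcounts: pp0:2 pp1:1 pp2:1
Op 3: write(P0, v0, 121). refcount(pp0)=2>1 -> COPY to pp3. 4 ppages; refcounts: pp0:1 pp1:1 pp2:1 pp3:1
Op 4: write(P1, v0, 148). refcount(pp0)=1 -> write in place. 4 ppages; refcounts: pp0:1 pp1:1 pp2:1 pp3:1
Op 5: write(P0, v1, 187). refcount(pp1)=1 -> write in place. 4 ppages; refcounts: pp0:1 pp1:1 pp2:1 pp3:1
Op 6: read(P1, v0) -> 148. No state change.
Op 7: read(P0, v1) -> 187. No state change.
Op 8: read(P1, v1) -> 186. No state change.
P0: v1 -> pp1 = 187
P1: v1 -> pp2 = 186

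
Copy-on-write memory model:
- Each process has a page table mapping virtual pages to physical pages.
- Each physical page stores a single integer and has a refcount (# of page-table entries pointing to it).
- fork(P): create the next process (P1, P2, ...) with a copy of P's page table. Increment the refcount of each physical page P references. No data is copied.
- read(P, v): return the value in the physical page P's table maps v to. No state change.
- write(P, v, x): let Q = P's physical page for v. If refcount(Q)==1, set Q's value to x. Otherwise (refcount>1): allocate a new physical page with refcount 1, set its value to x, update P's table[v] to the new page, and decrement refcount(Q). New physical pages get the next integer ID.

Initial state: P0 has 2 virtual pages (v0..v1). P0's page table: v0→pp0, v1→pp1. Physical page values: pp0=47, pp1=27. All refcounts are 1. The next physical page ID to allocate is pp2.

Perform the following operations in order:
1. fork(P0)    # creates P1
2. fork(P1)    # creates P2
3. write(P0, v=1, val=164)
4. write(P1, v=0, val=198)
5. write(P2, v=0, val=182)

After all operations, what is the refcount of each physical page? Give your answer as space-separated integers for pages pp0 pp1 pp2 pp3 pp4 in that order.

Op 1: fork(P0) -> P1. 2 ppages; refcounts: pp0:2 pp1:2
Op 2: fork(P1) -> P2. 2 ppages; refcounts: pp0:3 pp1:3
Op 3: write(P0, v1, 164). refcount(pp1)=3>1 -> COPY to pp2. 3 ppages; refcounts: pp0:3 pp1:2 pp2:1
Op 4: write(P1, v0, 198). refcount(pp0)=3>1 -> COPY to pp3. 4 ppages; refcounts: pp0:2 pp1:2 pp2:1 pp3:1
Op 5: write(P2, v0, 182). refcount(pp0)=2>1 -> COPY to pp4. 5 ppages; refcounts: pp0:1 pp1:2 pp2:1 pp3:1 pp4:1

Answer: 1 2 1 1 1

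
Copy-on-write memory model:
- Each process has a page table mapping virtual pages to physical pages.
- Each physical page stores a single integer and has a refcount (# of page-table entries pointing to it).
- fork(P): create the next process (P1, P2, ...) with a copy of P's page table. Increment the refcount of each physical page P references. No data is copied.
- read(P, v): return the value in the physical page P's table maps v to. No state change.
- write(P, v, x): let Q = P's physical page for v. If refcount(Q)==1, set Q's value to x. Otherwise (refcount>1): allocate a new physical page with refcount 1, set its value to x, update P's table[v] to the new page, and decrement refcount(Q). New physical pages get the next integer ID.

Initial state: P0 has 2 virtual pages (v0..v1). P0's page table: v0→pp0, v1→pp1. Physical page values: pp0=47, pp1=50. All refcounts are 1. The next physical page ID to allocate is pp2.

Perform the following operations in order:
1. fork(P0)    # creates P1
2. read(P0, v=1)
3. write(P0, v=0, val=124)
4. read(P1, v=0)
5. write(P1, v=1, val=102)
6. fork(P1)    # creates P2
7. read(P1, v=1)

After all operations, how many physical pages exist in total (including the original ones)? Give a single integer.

Answer: 4

Derivation:
Op 1: fork(P0) -> P1. 2 ppages; refcounts: pp0:2 pp1:2
Op 2: read(P0, v1) -> 50. No state change.
Op 3: write(P0, v0, 124). refcount(pp0)=2>1 -> COPY to pp2. 3 ppages; refcounts: pp0:1 pp1:2 pp2:1
Op 4: read(P1, v0) -> 47. No state change.
Op 5: write(P1, v1, 102). refcount(pp1)=2>1 -> COPY to pp3. 4 ppages; refcounts: pp0:1 pp1:1 pp2:1 pp3:1
Op 6: fork(P1) -> P2. 4 ppages; refcounts: pp0:2 pp1:1 pp2:1 pp3:2
Op 7: read(P1, v1) -> 102. No state change.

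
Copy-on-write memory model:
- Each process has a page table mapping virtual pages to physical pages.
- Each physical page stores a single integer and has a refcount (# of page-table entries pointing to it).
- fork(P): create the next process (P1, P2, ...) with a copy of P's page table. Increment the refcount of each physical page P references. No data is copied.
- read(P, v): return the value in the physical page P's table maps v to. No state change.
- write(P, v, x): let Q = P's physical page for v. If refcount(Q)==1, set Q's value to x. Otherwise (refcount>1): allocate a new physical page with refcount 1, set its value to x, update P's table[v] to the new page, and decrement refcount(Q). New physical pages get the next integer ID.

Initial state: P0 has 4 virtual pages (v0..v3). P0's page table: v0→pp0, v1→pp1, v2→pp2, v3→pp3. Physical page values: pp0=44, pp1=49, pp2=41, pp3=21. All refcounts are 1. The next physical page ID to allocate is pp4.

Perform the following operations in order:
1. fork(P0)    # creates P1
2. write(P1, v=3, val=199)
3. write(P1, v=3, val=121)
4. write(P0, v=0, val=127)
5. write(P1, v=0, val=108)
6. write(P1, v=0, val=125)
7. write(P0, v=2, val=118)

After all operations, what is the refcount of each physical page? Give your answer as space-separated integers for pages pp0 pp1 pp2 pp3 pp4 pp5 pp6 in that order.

Answer: 1 2 1 1 1 1 1

Derivation:
Op 1: fork(P0) -> P1. 4 ppages; refcounts: pp0:2 pp1:2 pp2:2 pp3:2
Op 2: write(P1, v3, 199). refcount(pp3)=2>1 -> COPY to pp4. 5 ppages; refcounts: pp0:2 pp1:2 pp2:2 pp3:1 pp4:1
Op 3: write(P1, v3, 121). refcount(pp4)=1 -> write in place. 5 ppages; refcounts: pp0:2 pp1:2 pp2:2 pp3:1 pp4:1
Op 4: write(P0, v0, 127). refcount(pp0)=2>1 -> COPY to pp5. 6 ppages; refcounts: pp0:1 pp1:2 pp2:2 pp3:1 pp4:1 pp5:1
Op 5: write(P1, v0, 108). refcount(pp0)=1 -> write in place. 6 ppages; refcounts: pp0:1 pp1:2 pp2:2 pp3:1 pp4:1 pp5:1
Op 6: write(P1, v0, 125). refcount(pp0)=1 -> write in place. 6 ppages; refcounts: pp0:1 pp1:2 pp2:2 pp3:1 pp4:1 pp5:1
Op 7: write(P0, v2, 118). refcount(pp2)=2>1 -> COPY to pp6. 7 ppages; refcounts: pp0:1 pp1:2 pp2:1 pp3:1 pp4:1 pp5:1 pp6:1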